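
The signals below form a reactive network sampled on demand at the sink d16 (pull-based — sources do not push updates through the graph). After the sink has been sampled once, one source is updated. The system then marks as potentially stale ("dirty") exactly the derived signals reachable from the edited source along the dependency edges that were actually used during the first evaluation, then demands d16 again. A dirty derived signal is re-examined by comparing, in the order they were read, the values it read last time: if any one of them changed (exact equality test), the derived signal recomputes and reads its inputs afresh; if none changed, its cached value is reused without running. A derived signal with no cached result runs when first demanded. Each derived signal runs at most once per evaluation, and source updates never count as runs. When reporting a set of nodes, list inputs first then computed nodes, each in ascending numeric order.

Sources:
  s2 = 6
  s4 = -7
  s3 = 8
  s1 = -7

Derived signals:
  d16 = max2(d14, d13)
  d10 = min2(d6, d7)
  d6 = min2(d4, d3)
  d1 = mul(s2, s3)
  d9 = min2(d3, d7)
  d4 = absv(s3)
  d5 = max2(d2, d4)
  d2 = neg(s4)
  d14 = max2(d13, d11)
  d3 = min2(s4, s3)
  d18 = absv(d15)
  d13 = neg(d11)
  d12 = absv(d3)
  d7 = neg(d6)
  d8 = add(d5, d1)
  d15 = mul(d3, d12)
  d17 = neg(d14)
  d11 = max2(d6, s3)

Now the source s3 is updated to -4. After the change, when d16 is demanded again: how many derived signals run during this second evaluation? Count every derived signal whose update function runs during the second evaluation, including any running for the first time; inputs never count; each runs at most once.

Run set: d3, d4, d6, d11, d13, d14, d16 (7 run).

Initial pass — values computed on the first demand:
  d3 = min2(-7, 8) = -7
  d4 = absv(8) = 8
  d6 = min2(8, -7) = -7
  d11 = max2(-7, 8) = 8
  d13 = neg(8) = -8
  d14 = max2(-8, 8) = 8
  d16 = max2(8, -8) = 8

Second demand — change propagation:
  d3: re-runs because s3 8->-4; new result -7 (unchanged).
  d4: re-runs because s3 8->-4; new result 4.
  d6: re-runs because d4 8->4; new result -7 (unchanged).
  d11: re-runs because s3 8->-4; new result -4.
  d13: re-runs because d11 8->-4; new result 4.
  d14: re-runs because d13 -8->4; d11 8->-4; new result 4.
  d16: re-runs because d14 8->4; d13 -8->4; new result 4.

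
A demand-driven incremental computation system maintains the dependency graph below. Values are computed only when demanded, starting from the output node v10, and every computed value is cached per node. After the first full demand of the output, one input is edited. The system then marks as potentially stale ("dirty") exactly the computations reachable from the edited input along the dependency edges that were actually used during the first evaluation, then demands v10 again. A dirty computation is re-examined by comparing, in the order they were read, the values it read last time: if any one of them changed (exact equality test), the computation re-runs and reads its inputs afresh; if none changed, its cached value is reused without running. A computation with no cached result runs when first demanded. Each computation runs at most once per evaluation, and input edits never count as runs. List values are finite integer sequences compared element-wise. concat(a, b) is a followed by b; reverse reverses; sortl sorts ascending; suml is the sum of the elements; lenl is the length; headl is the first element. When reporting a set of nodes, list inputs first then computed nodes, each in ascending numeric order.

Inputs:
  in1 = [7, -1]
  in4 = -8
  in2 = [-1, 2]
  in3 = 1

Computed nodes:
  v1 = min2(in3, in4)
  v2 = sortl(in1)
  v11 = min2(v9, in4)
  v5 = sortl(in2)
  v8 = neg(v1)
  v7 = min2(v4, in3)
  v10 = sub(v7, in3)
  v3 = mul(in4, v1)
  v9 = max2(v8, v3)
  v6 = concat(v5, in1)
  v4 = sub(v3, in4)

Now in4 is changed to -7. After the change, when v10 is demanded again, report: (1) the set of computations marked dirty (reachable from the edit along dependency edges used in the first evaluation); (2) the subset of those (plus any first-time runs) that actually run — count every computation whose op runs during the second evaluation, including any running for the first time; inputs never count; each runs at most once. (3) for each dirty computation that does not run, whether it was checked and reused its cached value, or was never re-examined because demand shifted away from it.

Marked dirty: v1, v3, v4, v7, v10.
Computations that run: v1, v3, v4, v7 — 4 in total.
Checked but reused from cache: v10.
Key observation: the change is absorbed at v7 — it re-runs but produces the same value, and the output's value is unchanged.

First evaluation (everything demanded from the output):
  v1 = min2(1, -8) = -8
  v3 = mul(-8, -8) = 64
  v4 = sub(64, -8) = 72
  v7 = min2(72, 1) = 1
  v10 = sub(1, 1) = 0

Propagation after the edit:
  v1: runs — in4 -8->-7; result -7.
  v3: runs — in4 -8->-7; v1 -8->-7; result 49.
  v4: runs — v3 64->49; in4 -8->-7; result 56.
  v7: runs — v4 72->56; result 1 (same value as before).
  v10: checked — values it read are unchanged (v7 unchanged, in3 unchanged); reused cached 0 without running.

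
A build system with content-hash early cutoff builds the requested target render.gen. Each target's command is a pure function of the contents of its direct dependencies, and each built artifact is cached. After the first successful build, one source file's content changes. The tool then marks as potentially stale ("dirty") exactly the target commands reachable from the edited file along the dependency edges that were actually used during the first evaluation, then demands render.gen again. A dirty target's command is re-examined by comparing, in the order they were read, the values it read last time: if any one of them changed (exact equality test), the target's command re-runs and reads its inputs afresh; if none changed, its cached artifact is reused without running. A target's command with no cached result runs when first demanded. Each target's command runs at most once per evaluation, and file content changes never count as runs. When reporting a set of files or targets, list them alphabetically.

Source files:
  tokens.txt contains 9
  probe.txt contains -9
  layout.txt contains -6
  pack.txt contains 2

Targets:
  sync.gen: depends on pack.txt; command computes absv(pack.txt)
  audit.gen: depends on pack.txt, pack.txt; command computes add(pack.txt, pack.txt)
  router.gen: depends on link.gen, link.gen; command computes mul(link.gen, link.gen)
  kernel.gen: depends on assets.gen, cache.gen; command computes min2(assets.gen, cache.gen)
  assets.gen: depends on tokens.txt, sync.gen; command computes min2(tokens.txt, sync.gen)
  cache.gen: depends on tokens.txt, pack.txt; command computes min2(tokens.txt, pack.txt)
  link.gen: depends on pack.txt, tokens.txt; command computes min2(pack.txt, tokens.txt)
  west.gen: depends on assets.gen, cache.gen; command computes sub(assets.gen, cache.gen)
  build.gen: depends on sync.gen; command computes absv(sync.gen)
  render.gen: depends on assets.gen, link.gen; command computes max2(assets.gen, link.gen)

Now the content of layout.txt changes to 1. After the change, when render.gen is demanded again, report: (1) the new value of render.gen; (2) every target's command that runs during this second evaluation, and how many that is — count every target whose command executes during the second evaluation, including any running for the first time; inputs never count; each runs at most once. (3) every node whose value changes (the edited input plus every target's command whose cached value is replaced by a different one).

First evaluation (everything demanded from the output):
  link.gen = min2(2, 9) = 2
  sync.gen = absv(2) = 2
  assets.gen = min2(9, 2) = 2
  render.gen = max2(2, 2) = 2

Propagation after the edit:
  layout.txt feeds no computation that the output demands — nothing is marked dirty and nothing runs.

Key observation: layout.txt is never demanded by the output, so the edit triggers no recomputation at all.

New value of render.gen: 2.
Target commands that run: none — 0 in total.
Values that change: layout.txt.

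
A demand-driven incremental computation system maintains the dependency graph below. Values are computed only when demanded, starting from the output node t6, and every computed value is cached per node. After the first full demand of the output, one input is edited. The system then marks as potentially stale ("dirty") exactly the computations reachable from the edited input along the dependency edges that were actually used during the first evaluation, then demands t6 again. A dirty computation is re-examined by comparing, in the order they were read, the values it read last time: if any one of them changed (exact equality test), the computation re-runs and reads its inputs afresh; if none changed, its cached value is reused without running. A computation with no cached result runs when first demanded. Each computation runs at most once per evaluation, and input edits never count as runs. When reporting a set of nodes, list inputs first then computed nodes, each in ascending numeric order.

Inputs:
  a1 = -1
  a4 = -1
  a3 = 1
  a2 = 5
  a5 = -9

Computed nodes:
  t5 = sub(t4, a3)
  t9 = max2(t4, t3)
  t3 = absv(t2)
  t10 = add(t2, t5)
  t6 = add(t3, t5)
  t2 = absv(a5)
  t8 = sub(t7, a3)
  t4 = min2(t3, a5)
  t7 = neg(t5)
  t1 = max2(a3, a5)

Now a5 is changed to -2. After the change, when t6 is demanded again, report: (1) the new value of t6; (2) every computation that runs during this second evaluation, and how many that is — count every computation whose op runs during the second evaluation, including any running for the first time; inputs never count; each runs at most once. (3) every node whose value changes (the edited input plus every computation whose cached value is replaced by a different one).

First evaluation (everything demanded from the output):
  t2 = absv(-9) = 9
  t3 = absv(9) = 9
  t4 = min2(9, -9) = -9
  t5 = sub(-9, 1) = -10
  t6 = add(9, -10) = -1

Propagation after the edit:
  t2: runs — a5 -9->-2; result 2.
  t3: runs — t2 9->2; result 2.
  t4: runs — t3 9->2; a5 -9->-2; result -2.
  t5: runs — t4 -9->-2; result -3.
  t6: runs — t3 9->2; t5 -10->-3; result -1 (same value as before).

New value of t6: -1.
Computations that run: t2, t3, t4, t5, t6 — 5 in total.
Values that change: a5, t2, t3, t4, t5.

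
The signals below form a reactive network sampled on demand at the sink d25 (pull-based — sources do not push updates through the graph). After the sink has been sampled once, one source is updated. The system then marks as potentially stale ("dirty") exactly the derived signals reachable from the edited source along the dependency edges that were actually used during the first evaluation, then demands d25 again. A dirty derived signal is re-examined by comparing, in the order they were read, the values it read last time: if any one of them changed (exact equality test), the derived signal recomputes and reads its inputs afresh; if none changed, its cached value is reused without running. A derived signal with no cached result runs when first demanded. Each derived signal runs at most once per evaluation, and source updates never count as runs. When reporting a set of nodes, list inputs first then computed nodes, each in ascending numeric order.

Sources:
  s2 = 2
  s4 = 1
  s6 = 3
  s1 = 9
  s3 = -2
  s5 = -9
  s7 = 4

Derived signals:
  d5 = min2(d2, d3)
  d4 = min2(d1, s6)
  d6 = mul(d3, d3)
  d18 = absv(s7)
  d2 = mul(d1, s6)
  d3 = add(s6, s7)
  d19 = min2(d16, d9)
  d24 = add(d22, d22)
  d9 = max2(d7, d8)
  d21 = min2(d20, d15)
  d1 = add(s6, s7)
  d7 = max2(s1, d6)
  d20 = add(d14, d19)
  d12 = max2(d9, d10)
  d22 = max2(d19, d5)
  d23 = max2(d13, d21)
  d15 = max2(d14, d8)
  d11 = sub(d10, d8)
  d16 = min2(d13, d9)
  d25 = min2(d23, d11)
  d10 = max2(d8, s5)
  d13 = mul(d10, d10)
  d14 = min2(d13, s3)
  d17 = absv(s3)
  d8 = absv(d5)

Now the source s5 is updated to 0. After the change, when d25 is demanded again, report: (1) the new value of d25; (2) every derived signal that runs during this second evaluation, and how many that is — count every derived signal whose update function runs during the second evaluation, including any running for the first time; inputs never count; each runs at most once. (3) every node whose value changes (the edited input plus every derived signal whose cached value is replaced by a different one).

Initial pass — values computed on the first demand:
  d1 = add(3, 4) = 7
  d2 = mul(7, 3) = 21
  d3 = add(3, 4) = 7
  d5 = min2(21, 7) = 7
  d6 = mul(7, 7) = 49
  d7 = max2(9, 49) = 49
  d8 = absv(7) = 7
  d9 = max2(49, 7) = 49
  d10 = max2(7, -9) = 7
  d11 = sub(7, 7) = 0
  d13 = mul(7, 7) = 49
  d14 = min2(49, -2) = -2
  d15 = max2(-2, 7) = 7
  d16 = min2(49, 49) = 49
  d19 = min2(49, 49) = 49
  d20 = add(-2, 49) = 47
  d21 = min2(47, 7) = 7
  d23 = max2(49, 7) = 49
  d25 = min2(49, 0) = 0

Second demand — change propagation:
  d10: re-runs because s5 -9->0; new result 7 (unchanged).
  d11: re-examined; everything it read last time is the same (d10 unchanged, d8 unchanged) — cache 0 kept, no run.
  d13: re-examined; everything it read last time is the same (d10 unchanged, d10 unchanged) — cache 49 kept, no run.
  d14: re-examined; everything it read last time is the same (d13 unchanged, s3 unchanged) — cache -2 kept, no run.
  d15: re-examined; everything it read last time is the same (d14 unchanged, d8 unchanged) — cache 7 kept, no run.
  d16: re-examined; everything it read last time is the same (d13 unchanged, d9 unchanged) — cache 49 kept, no run.
  d19: re-examined; everything it read last time is the same (d16 unchanged, d9 unchanged) — cache 49 kept, no run.
  d20: re-examined; everything it read last time is the same (d14 unchanged, d19 unchanged) — cache 47 kept, no run.
  d21: re-examined; everything it read last time is the same (d20 unchanged, d15 unchanged) — cache 7 kept, no run.
  d23: re-examined; everything it read last time is the same (d13 unchanged, d21 unchanged) — cache 49 kept, no run.
  d25: re-examined; everything it read last time is the same (d23 unchanged, d11 unchanged) — cache 0 kept, no run.

The important point: d10 recomputes to an identical value, and the output ends up unchanged.

d25 now evaluates to 0.
Run set: d10 (1 run).
Changed values: s5.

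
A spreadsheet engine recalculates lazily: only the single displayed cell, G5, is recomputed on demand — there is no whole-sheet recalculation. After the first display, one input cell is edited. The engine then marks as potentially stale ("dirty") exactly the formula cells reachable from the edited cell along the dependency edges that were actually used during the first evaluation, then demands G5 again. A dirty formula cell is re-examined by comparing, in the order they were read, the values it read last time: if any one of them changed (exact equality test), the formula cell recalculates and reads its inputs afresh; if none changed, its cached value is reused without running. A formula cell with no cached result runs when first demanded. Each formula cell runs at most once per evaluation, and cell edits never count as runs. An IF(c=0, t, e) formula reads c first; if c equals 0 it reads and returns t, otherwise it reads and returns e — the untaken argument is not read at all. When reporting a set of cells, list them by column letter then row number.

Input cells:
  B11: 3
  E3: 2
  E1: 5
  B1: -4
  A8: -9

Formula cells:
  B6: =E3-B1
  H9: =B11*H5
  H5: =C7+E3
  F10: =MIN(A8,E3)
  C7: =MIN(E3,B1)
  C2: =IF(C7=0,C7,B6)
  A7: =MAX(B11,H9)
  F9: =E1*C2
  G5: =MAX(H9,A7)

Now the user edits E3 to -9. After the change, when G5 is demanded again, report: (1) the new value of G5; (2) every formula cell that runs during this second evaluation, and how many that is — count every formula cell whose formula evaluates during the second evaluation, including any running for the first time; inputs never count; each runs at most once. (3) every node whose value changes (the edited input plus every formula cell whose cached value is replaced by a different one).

New value of G5: 3.
Formula cells that run: A7, C7, G5, H5, H9 — 5 in total.
Values that change: C7, E3, H5, H9.

First evaluation (everything demanded from the output):
  C7 = MIN(2, -4) = -4
  H5 = -4 + 2 = -2
  H9 = 3 * -2 = -6
  A7 = MAX(3, -6) = 3
  G5 = MAX(-6, 3) = 3

Propagation after the edit:
  C7: runs — E3 2->-9; result -9.
  H5: runs — C7 -4->-9; E3 2->-9; result -18.
  H9: runs — H5 -2->-18; result -54.
  A7: runs — H9 -6->-54; result 3 (same value as before).
  G5: runs — H9 -6->-54; result 3 (same value as before).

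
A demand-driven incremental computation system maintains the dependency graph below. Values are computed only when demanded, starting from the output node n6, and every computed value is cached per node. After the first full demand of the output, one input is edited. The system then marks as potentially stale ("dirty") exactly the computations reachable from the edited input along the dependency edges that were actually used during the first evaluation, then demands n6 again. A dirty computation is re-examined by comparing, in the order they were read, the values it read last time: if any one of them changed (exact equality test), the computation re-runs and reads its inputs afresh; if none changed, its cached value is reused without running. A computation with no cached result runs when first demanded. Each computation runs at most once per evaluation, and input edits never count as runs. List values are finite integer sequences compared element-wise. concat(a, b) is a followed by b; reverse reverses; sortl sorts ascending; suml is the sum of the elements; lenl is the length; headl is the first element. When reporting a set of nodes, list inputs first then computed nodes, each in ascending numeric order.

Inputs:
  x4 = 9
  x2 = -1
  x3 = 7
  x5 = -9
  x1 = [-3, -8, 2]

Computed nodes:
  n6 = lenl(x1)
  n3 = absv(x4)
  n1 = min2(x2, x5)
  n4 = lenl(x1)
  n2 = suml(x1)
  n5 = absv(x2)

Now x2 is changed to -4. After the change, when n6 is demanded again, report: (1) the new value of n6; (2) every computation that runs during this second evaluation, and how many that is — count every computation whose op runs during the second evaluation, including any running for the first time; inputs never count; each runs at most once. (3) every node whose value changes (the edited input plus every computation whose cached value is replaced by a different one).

New value of n6: 3.
Computations that run: none — 0 in total.
Values that change: x2.
Key observation: x2 is never demanded by the output, so the edit triggers no recomputation at all.

First evaluation (everything demanded from the output):
  n6 = lenl([-3, -8, 2]) = 3

Propagation after the edit:
  x2 feeds no computation that the output demands — nothing is marked dirty and nothing runs.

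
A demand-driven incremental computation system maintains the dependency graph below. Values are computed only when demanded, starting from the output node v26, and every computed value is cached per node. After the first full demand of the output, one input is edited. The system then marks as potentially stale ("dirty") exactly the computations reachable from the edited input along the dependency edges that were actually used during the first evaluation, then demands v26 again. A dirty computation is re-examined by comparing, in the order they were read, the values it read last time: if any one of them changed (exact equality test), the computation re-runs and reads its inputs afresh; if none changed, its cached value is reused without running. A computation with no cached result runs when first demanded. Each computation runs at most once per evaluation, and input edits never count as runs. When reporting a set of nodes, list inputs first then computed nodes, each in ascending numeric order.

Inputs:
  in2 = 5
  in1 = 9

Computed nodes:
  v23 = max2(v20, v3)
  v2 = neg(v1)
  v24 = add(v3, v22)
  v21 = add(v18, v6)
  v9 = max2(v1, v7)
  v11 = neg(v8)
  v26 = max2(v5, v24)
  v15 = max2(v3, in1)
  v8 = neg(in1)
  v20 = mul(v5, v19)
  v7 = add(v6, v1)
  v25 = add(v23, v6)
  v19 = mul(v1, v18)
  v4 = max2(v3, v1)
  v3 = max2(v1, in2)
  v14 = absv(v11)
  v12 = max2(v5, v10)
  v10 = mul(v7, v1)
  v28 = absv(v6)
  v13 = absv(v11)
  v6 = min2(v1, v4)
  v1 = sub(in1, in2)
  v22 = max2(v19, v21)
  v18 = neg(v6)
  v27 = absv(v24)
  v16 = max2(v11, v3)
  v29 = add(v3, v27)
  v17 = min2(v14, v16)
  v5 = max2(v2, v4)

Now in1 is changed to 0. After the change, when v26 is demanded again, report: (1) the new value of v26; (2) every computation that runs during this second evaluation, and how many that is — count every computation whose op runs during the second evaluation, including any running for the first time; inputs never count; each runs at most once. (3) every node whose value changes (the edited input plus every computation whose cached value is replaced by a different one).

New value of v26: 5.
Computations that run: v1, v2, v3, v4, v5, v6, v18, v19, v21, v22 — 10 in total.
Values that change: in1, v1, v2, v6, v18, v19.
Key observation: the cutoff stops propagation at v24 — its inputs' values are unchanged, so it reuses its cache.

First evaluation (everything demanded from the output):
  v1 = sub(9, 5) = 4
  v2 = neg(4) = -4
  v3 = max2(4, 5) = 5
  v4 = max2(5, 4) = 5
  v5 = max2(-4, 5) = 5
  v6 = min2(4, 5) = 4
  v18 = neg(4) = -4
  v19 = mul(4, -4) = -16
  v21 = add(-4, 4) = 0
  v22 = max2(-16, 0) = 0
  v24 = add(5, 0) = 5
  v26 = max2(5, 5) = 5

Propagation after the edit:
  v1: runs — in1 9->0; result -5.
  v2: runs — v1 4->-5; result 5.
  v3: runs — v1 4->-5; result 5 (same value as before).
  v4: runs — v1 4->-5; result 5 (same value as before).
  v5: runs — v2 -4->5; result 5 (same value as before).
  v6: runs — v1 4->-5; result -5.
  v18: runs — v6 4->-5; result 5.
  v19: runs — v1 4->-5; v18 -4->5; result -25.
  v21: runs — v18 -4->5; v6 4->-5; result 0 (same value as before).
  v22: runs — v19 -16->-25; result 0 (same value as before).
  v24: checked — values it read are unchanged (v3 unchanged, v22 unchanged); reused cached 5 without running.
  v26: checked — values it read are unchanged (v5 unchanged, v24 unchanged); reused cached 5 without running.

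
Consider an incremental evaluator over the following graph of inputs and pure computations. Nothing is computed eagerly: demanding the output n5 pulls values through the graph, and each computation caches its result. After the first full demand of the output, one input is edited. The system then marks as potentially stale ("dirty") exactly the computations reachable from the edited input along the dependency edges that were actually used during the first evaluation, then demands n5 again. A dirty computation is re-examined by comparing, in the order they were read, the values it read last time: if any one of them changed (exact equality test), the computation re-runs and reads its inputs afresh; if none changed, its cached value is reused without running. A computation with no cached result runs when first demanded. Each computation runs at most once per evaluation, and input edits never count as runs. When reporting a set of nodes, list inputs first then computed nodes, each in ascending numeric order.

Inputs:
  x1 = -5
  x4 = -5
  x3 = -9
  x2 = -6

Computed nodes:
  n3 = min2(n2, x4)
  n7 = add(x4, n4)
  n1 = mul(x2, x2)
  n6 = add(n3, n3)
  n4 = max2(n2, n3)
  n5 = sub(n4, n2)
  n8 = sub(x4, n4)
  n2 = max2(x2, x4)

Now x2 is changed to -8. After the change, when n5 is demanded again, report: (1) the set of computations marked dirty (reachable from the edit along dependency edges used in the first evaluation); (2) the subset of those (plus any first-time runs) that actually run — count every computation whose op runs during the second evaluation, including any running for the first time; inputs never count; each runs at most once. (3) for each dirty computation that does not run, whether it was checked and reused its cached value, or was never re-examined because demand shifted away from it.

Dirty set: n2, n3, n4, n5.
Run set: n2 (1 run).
Re-examined without running (cache reused): n3, n4, n5.
The important point: n2 recomputes to an identical value, and the output ends up unchanged.

Initial pass — values computed on the first demand:
  n2 = max2(-6, -5) = -5
  n3 = min2(-5, -5) = -5
  n4 = max2(-5, -5) = -5
  n5 = sub(-5, -5) = 0

Second demand — change propagation:
  n2: re-runs because x2 -6->-8; new result -5 (unchanged).
  n3: re-examined; everything it read last time is the same (n2 unchanged, x4 unchanged) — cache -5 kept, no run.
  n4: re-examined; everything it read last time is the same (n2 unchanged, n3 unchanged) — cache -5 kept, no run.
  n5: re-examined; everything it read last time is the same (n4 unchanged, n2 unchanged) — cache 0 kept, no run.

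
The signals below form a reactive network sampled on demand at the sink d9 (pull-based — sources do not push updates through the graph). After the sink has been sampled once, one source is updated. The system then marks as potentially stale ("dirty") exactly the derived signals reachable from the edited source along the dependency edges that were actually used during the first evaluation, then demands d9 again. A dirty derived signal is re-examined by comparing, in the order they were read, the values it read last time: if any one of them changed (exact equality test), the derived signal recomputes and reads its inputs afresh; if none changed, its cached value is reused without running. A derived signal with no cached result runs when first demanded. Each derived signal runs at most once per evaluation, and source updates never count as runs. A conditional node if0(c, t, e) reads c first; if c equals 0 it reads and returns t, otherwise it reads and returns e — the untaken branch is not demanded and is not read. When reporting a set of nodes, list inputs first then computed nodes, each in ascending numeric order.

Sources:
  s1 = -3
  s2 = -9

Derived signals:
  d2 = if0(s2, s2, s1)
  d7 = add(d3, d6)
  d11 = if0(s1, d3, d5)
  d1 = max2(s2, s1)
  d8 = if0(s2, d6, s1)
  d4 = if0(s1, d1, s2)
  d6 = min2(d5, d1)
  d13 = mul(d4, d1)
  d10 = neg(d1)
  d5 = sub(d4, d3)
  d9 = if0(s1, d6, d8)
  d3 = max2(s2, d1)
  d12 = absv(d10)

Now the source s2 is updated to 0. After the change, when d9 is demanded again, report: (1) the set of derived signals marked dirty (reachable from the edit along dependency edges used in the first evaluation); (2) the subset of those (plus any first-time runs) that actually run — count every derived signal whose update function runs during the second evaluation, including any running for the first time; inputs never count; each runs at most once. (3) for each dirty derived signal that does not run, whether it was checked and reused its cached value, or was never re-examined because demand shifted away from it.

Initial pass — values computed on the first demand:
  d8 = if0(s2=-9 -> else branch s1) = -3
  d9 = if0(s1=-3 -> else branch d8) = -3

Second demand — change propagation:
  d1: newly demanded (no cache) — executes and yields 0.
  d3: newly demanded (no cache) — executes and yields 0.
  d4: newly demanded (no cache) — executes and yields 0.
  d5: newly demanded (no cache) — executes and yields 0.
  d6: newly demanded (no cache) — executes and yields 0.
  d8: re-runs because s2 -9->0; new result 0.
  d9: re-runs because d8 -3->0; new result 0.

The important point: the flipped condition pulls in fresh nodes; d1, d3, d4, d5, d6 run for the first time.

Dirty set: d8, d9.
Run set: d1, d3, d4, d5, d6, d8, d9 (7 run).
All dirty derived signals ended up running.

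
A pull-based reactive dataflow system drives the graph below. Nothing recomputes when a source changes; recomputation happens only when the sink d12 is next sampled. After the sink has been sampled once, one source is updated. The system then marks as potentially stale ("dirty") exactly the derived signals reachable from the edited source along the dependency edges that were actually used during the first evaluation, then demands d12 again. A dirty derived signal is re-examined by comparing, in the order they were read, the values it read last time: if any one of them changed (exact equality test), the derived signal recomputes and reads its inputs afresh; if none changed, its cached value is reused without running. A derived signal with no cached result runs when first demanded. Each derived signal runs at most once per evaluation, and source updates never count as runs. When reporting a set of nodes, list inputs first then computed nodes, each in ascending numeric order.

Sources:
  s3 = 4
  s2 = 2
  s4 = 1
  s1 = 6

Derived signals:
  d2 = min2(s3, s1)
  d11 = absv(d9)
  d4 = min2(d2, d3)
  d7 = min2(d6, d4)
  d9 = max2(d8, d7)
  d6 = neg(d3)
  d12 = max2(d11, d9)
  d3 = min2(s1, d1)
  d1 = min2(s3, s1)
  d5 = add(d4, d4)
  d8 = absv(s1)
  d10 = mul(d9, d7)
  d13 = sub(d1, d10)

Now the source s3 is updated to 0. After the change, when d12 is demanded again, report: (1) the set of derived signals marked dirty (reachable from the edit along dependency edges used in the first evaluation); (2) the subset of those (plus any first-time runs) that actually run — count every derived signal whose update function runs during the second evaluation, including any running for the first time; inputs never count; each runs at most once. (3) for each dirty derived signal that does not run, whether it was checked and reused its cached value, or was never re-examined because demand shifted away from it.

First evaluation (everything demanded from the output):
  d1 = min2(4, 6) = 4
  d2 = min2(4, 6) = 4
  d3 = min2(6, 4) = 4
  d4 = min2(4, 4) = 4
  d6 = neg(4) = -4
  d7 = min2(-4, 4) = -4
  d8 = absv(6) = 6
  d9 = max2(6, -4) = 6
  d11 = absv(6) = 6
  d12 = max2(6, 6) = 6

Propagation after the edit:
  d1: runs — s3 4->0; result 0.
  d2: runs — s3 4->0; result 0.
  d3: runs — d1 4->0; result 0.
  d4: runs — d2 4->0; d3 4->0; result 0.
  d6: runs — d3 4->0; result 0.
  d7: runs — d6 -4->0; d4 4->0; result 0.
  d9: runs — d7 -4->0; result 6 (same value as before).
  d11: checked — values it read are unchanged (d9 unchanged); reused cached 6 without running.
  d12: checked — values it read are unchanged (d11 unchanged, d9 unchanged); reused cached 6 without running.

Key observation: the change is absorbed at d9 — it re-runs but produces the same value, and the output's value is unchanged.

Marked dirty: d1, d2, d3, d4, d6, d7, d9, d11, d12.
Derived signals that run: d1, d2, d3, d4, d6, d7, d9 — 7 in total.
Checked but reused from cache: d11, d12.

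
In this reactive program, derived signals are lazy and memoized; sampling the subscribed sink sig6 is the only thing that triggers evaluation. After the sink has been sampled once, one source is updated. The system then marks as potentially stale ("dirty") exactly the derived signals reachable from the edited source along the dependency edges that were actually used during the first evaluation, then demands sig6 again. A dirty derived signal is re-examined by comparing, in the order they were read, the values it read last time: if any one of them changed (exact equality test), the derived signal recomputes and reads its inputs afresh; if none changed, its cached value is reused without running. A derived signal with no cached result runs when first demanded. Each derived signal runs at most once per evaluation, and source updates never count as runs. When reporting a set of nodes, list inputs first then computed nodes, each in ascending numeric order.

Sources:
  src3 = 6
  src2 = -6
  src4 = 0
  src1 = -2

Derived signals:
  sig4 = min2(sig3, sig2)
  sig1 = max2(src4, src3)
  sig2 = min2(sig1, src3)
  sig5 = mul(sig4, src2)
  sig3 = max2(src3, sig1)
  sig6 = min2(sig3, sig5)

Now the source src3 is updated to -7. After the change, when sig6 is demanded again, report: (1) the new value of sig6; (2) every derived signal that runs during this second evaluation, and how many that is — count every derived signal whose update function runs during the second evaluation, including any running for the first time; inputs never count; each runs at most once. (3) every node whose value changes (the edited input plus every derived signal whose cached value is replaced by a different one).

Demanding sig6 again yields 0.
6 derived signals run: sig1, sig2, sig3, sig4, sig5, sig6.
The nodes whose values change: src3, sig1, sig2, sig3, sig4, sig5, sig6.

First demand of the output computes:
  sig1 = max2(0, 6) = 6
  sig2 = min2(6, 6) = 6
  sig3 = max2(6, 6) = 6
  sig4 = min2(6, 6) = 6
  sig5 = mul(6, -6) = -36
  sig6 = min2(6, -36) = -36

After the edit, cleaning proceeds:
  sig1: a read changed (src3 6->-7) — executes, giving 0.
  sig2: a read changed (sig1 6->0; src3 6->-7) — executes, giving -7.
  sig3: a read changed (src3 6->-7; sig1 6->0) — executes, giving 0.
  sig4: a read changed (sig3 6->0; sig2 6->-7) — executes, giving -7.
  sig5: a read changed (sig4 6->-7) — executes, giving 42.
  sig6: a read changed (sig3 6->0; sig5 -36->42) — executes, giving 0.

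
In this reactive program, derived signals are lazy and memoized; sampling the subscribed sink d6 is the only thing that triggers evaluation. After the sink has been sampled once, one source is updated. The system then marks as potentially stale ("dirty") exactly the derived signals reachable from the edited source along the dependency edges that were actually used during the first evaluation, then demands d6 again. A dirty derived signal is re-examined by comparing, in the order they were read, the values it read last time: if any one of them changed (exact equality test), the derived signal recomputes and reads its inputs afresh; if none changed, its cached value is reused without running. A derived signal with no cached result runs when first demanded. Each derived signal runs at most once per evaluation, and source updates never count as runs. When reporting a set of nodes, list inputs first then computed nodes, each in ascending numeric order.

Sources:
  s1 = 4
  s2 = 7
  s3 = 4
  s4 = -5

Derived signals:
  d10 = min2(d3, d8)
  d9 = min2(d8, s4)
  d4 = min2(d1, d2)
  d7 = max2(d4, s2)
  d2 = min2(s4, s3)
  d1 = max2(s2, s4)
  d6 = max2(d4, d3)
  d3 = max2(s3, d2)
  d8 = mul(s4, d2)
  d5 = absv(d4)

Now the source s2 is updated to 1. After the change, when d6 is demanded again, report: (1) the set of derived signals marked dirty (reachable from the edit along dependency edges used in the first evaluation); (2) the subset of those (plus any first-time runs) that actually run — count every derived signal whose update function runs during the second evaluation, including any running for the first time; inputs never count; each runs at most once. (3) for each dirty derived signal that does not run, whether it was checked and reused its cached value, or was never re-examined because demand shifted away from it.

The edit dirties: d1, d4, d6.
2 derived signals run: d1, d4.
Cache hits after checking: d6.
Note the absorption at d4: it re-runs yet its value is the same, leaving the output's value untouched.

First demand of the output computes:
  d1 = max2(7, -5) = 7
  d2 = min2(-5, 4) = -5
  d3 = max2(4, -5) = 4
  d4 = min2(7, -5) = -5
  d6 = max2(-5, 4) = 4

After the edit, cleaning proceeds:
  d1: a read changed (s2 7->1) — executes, giving 1.
  d4: a read changed (d1 7->1) — executes, giving -5 — identical to its old value.
  d6: dirty, but its reads are unchanged (d4 unchanged, d3 unchanged); cached 4 stands.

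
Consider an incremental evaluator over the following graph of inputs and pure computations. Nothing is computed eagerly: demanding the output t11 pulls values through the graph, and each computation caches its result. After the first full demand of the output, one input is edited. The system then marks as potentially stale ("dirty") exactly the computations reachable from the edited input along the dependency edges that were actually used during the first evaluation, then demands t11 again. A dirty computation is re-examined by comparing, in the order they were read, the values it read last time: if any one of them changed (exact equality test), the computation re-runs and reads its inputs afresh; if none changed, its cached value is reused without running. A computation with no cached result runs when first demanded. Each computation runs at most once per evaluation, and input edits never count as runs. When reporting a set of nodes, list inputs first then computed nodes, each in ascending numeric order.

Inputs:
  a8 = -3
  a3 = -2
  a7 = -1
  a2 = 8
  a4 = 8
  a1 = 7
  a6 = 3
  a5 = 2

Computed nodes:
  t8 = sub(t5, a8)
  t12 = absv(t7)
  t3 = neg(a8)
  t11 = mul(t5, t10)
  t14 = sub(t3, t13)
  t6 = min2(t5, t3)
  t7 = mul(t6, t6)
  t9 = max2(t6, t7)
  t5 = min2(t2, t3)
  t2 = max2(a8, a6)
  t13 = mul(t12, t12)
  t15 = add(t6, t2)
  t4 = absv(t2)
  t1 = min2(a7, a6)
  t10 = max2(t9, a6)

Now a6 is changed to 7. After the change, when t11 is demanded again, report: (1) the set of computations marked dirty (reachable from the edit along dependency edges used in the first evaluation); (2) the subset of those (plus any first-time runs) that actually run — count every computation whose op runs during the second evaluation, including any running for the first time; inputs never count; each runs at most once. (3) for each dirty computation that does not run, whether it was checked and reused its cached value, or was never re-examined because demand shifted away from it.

Dirty set: t2, t5, t6, t7, t9, t10, t11.
Run set: t2, t5, t10 (3 run).
Re-examined without running (cache reused): t6, t7, t9, t11.
The important point: at t6 every value read last time is unchanged, so the dirty flag clears without a run.

Initial pass — values computed on the first demand:
  t2 = max2(-3, 3) = 3
  t3 = neg(-3) = 3
  t5 = min2(3, 3) = 3
  t6 = min2(3, 3) = 3
  t7 = mul(3, 3) = 9
  t9 = max2(3, 9) = 9
  t10 = max2(9, 3) = 9
  t11 = mul(3, 9) = 27

Second demand — change propagation:
  t2: re-runs because a6 3->7; new result 7.
  t5: re-runs because t2 3->7; new result 3 (unchanged).
  t6: re-examined; everything it read last time is the same (t5 unchanged, t3 unchanged) — cache 3 kept, no run.
  t7: re-examined; everything it read last time is the same (t6 unchanged, t6 unchanged) — cache 9 kept, no run.
  t9: re-examined; everything it read last time is the same (t6 unchanged, t7 unchanged) — cache 9 kept, no run.
  t10: re-runs because a6 3->7; new result 9 (unchanged).
  t11: re-examined; everything it read last time is the same (t5 unchanged, t10 unchanged) — cache 27 kept, no run.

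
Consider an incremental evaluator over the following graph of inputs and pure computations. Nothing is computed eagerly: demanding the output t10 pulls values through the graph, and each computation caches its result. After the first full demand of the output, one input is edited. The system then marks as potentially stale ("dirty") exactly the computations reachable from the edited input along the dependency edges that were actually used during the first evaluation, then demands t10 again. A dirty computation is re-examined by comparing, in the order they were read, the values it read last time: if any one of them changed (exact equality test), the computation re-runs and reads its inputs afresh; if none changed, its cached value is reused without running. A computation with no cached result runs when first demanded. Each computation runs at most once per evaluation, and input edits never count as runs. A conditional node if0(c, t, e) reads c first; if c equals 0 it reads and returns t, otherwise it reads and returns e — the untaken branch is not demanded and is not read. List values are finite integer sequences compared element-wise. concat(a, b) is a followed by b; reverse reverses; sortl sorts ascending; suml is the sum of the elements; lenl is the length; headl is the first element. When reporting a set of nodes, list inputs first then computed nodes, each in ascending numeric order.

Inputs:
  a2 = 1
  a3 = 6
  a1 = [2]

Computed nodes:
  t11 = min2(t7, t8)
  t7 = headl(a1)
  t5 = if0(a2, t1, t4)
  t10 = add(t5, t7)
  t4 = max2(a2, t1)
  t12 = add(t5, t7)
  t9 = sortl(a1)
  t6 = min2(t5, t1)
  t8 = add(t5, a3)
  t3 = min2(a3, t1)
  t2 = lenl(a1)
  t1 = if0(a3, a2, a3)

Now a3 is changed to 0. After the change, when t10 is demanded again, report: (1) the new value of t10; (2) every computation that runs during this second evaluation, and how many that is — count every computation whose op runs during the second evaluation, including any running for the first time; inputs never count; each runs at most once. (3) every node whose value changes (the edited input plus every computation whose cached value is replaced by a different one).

Initial pass — values computed on the first demand:
  t1 = if0(a3=6 -> else branch a3) = 6
  t4 = max2(1, 6) = 6
  t5 = if0(a2=1 -> else branch t4) = 6
  t7 = headl([2]) = 2
  t10 = add(6, 2) = 8

Second demand — change propagation:
  t1: re-runs because a3 6->0; a3 6->0; new result 1.
  t4: re-runs because t1 6->1; new result 1.
  t5: re-runs because t4 6->1; new result 1.
  t10: re-runs because t5 6->1; new result 3.

t10 now evaluates to 3.
Run set: t1, t4, t5, t10 (4 run).
Changed values: a3, t1, t4, t5, t10.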